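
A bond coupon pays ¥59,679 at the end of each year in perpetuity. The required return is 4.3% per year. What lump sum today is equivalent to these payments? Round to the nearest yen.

¥1,387,884

Periodic rate r = 0.043 per year.
Level perpetuity: PV = PMT / r = 59,679 / (0.043) = ¥1,387,884.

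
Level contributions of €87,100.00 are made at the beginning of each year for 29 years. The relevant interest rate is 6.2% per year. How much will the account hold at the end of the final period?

This is an annuity due: 29 deposits of €87,100.00 at the beginning of each year.
Periodic rate r = 0.062 per year.
FV = PMT × [((1+r)^n − 1)/r] × (1+r) = 87,100 × [(1+r)^29 − 1] / r × (1+r) = €7,046,175.66

€7,046,175.66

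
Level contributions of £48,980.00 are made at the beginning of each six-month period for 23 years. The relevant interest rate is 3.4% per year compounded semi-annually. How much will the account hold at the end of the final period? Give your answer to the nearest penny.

£3,432,736.92

This is an annuity due: 46 deposits of £48,980.00 at the beginning of each six-month period.
Periodic rate r = 0.034/2 per half-year; n is counted in half-years.
FV = PMT × [((1+r)^n − 1)/r] × (1+r) = 48,980 × [(1+r)^46 − 1] / r × (1+r) = £3,432,736.92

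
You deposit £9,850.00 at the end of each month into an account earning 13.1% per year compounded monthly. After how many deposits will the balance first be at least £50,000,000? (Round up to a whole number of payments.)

Periodic rate r = 0.131/12 per month; n is counted in months.
Ordinary annuity FV: 50,000,000 = 9,850 × [((1+r)^n − 1)/r].
(1+r)^n = 1 + 50,000,000 × r / 9,850, so n = ln(1 + 50,000,000·r/9,850) / ln(1+r) = 371.42.
Round up to a whole number of payments: n = 372.

372 payments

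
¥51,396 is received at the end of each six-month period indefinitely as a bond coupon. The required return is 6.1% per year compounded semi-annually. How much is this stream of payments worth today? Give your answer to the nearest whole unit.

Periodic rate r = 0.061/2 per half-year.
Level perpetuity: PV = PMT / r = 51,396 / (0.061/2) = ¥1,685,115.

¥1,685,115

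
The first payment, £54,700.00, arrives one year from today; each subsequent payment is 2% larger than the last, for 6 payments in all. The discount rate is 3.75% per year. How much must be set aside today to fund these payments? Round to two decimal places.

Periodic rate r = 0.0375 per year.
Growing ordinary annuity: PV = PMT₁ × [1 − ((1+g)/(1+r))^n] / (r − g) = 54,700 × [1 − ((1+0.02)/(1+r))^6] / (r − 0.02) = £303,294.06.

£303,294.06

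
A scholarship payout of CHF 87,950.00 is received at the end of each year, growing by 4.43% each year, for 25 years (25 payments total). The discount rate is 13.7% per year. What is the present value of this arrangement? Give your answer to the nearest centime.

CHF 835,577.68

Periodic rate r = 0.137 per year.
Growing ordinary annuity: PV = PMT₁ × [1 − ((1+g)/(1+r))^n] / (r − g) = 87,950 × [1 − ((1+0.0443)/(1+r))^25] / (r − 0.0443) = CHF 835,577.68.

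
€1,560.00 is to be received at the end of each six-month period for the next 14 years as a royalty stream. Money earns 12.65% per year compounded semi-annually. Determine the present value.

€20,235.36

This is an ordinary annuity: 28 payments of €1,560.00 at the end of each six-month period.
Periodic rate r = 0.1265/2 per half-year; n is counted in half-years.
PV = PMT × [(1 − (1+r)^−n)/r] = 1,560 × [1 − (1+r)^−28] / r = €20,235.36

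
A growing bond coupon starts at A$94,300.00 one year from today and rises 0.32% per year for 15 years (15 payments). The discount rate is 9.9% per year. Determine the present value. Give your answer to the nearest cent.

Periodic rate r = 0.099 per year.
Growing ordinary annuity: PV = PMT₁ × [1 − ((1+g)/(1+r))^n] / (r − g) = 94,300 × [1 − ((1+0.0032)/(1+r))^15] / (r − 0.0032) = A$733,735.12.

A$733,735.12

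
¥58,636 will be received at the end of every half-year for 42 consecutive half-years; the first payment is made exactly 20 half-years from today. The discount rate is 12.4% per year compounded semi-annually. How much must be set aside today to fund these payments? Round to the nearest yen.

Ordinary annuity of 42 payments, first payment at period 20.
Periodic rate r = 0.124/2 per half-year; n is counted in half-years.
The ordinary-annuity PV formula values the stream one period before the first payment (period 19); discount that back 19 periods:
PV₀ = 58,636 × [1 − (1+r)^−42] / r × (1+r)^−19 = ¥277,474

¥277,474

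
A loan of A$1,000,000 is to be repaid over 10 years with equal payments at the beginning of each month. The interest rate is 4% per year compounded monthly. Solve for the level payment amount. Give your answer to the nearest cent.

Level annuity due; solve PV = PMT × [(1 − (1+r)^−n)/r] × (1+r) for PMT.
Periodic rate r = 0.04/12 per month; n is counted in months.
With n = 120: PMT = 1,000,000 / ([(1 − (1+r)^−n)/r] × (1+r)) = A$10,090.88

A$10,090.88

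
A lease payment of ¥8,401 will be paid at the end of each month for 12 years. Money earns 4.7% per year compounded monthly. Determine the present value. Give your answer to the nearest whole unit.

This is an ordinary annuity: 144 payments of ¥8,401 at the end of each month.
Periodic rate r = 0.047/12 per month; n is counted in months.
PV = PMT × [(1 − (1+r)^−n)/r] = 8,401 × [1 − (1+r)^−144] / r = ¥923,275

¥923,275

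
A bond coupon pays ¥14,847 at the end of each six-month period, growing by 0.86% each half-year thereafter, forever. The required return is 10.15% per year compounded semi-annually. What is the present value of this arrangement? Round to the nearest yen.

¥352,242

Periodic rate r = 0.1015/2 per half-year.
Growing perpetuity (Gordon): PV = PMT₁ / (r − g) = 14,847 / (r − 0.0086) = ¥352,242.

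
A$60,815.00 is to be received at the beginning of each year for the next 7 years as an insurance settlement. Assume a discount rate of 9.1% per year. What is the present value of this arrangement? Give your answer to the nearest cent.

A$332,814.68

This is an annuity due: 7 payments of A$60,815.00 at the beginning of each year.
Periodic rate r = 0.091 per year.
PV = PMT × [(1 − (1+r)^−n)/r] × (1+r) = 60,815 × [1 − (1+r)^−7] / r × (1+r) = A$332,814.68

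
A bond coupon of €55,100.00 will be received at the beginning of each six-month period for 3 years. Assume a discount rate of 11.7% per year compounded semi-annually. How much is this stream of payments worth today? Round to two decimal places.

This is an annuity due: 6 payments of €55,100.00 at the beginning of each six-month period.
Periodic rate r = 0.117/2 per half-year; n is counted in half-years.
PV = PMT × [(1 − (1+r)^−n)/r] × (1+r) = 55,100 × [1 − (1+r)^−6] / r × (1+r) = €288,151.43

€288,151.43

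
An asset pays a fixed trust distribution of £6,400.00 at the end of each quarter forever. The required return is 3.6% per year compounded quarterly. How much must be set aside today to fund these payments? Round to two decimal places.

£711,111.11

Periodic rate r = 0.036/4 per quarter.
Level perpetuity: PV = PMT / r = 6,400 / (0.036/4) = £711,111.11.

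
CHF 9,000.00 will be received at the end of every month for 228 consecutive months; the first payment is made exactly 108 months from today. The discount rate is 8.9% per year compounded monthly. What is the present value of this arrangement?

Ordinary annuity of 228 payments, first payment at period 108.
Periodic rate r = 0.089/12 per month; n is counted in months.
The ordinary-annuity PV formula values the stream one period before the first payment (period 107); discount that back 107 periods:
PV₀ = 9,000 × [1 − (1+r)^−228] / r × (1+r)^−107 = CHF 448,284.44

CHF 448,284.44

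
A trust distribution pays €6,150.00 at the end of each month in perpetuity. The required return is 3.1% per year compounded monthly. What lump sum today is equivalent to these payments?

Periodic rate r = 0.031/12 per month.
Level perpetuity: PV = PMT / r = 6,150 / (0.031/12) = €2,380,645.16.

€2,380,645.16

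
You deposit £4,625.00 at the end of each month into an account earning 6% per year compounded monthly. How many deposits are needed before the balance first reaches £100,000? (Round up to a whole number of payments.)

21 payments

Periodic rate r = 0.06/12 per month; n is counted in months.
Ordinary annuity FV: 100,000 = 4,625 × [((1+r)^n − 1)/r].
(1+r)^n = 1 + 100,000 × r / 4,625, so n = ln(1 + 100,000·r/4,625) / ln(1+r) = 20.58.
Round up to a whole number of payments: n = 21.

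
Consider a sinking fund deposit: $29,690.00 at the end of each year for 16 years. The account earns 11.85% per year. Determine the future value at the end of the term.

This is an ordinary annuity: 16 deposits of $29,690.00 at the end of each year.
Periodic rate r = 0.1185 per year.
FV = PMT × [((1+r)^n − 1)/r] = 29,690 × [(1+r)^16 − 1] / r = $1,252,827.65

$1,252,827.65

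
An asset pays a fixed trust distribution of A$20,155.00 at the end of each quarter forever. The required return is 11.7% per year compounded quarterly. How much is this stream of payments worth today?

A$689,059.83

Periodic rate r = 0.117/4 per quarter.
Level perpetuity: PV = PMT / r = 20,155 / (0.117/4) = A$689,059.83.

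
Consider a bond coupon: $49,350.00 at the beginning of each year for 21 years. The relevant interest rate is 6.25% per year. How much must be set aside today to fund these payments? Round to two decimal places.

This is an annuity due: 21 payments of $49,350.00 at the beginning of each year.
Periodic rate r = 0.0625 per year.
PV = PMT × [(1 − (1+r)^−n)/r] × (1+r) = 49,350 × [1 − (1+r)^−21] / r × (1+r) = $604,079.56

$604,079.56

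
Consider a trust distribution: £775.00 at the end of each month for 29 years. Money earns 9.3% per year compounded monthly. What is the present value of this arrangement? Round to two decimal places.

£93,188.81

This is an ordinary annuity: 348 payments of £775.00 at the end of each month.
Periodic rate r = 0.093/12 per month; n is counted in months.
PV = PMT × [(1 − (1+r)^−n)/r] = 775 × [1 − (1+r)^−348] / r = £93,188.81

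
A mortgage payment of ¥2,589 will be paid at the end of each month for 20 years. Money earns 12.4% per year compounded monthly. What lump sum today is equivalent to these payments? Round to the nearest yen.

This is an ordinary annuity: 240 payments of ¥2,589 at the end of each month.
Periodic rate r = 0.124/12 per month; n is counted in months.
PV = PMT × [(1 − (1+r)^−n)/r] = 2,589 × [1 − (1+r)^−240] / r = ¥229,298

¥229,298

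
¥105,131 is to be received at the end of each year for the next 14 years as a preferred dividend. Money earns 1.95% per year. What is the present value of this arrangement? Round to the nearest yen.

¥1,277,232

This is an ordinary annuity: 14 payments of ¥105,131 at the end of each year.
Periodic rate r = 0.0195 per year.
PV = PMT × [(1 − (1+r)^−n)/r] = 105,131 × [1 − (1+r)^−14] / r = ¥1,277,232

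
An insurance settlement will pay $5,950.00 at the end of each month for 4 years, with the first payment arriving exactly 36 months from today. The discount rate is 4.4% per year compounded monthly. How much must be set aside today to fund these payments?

Ordinary annuity of 48 payments, first payment at period 36.
Periodic rate r = 0.044/12 per month; n is counted in months.
The ordinary-annuity PV formula values the stream one period before the first payment (period 35); discount that back 35 periods:
PV₀ = 5,950 × [1 − (1+r)^−48] / r × (1+r)^−35 = $230,006.97

$230,006.97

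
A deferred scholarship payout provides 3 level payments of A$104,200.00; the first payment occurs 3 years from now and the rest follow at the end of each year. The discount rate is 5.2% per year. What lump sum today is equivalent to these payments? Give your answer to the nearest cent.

Ordinary annuity of 3 payments, first payment at period 3.
Periodic rate r = 0.052 per year.
The ordinary-annuity PV formula values the stream one period before the first payment (period 2); discount that back 2 periods:
PV₀ = 104,200 × [1 − (1+r)^−3] / r × (1+r)^−2 = A$255,445.32

A$255,445.32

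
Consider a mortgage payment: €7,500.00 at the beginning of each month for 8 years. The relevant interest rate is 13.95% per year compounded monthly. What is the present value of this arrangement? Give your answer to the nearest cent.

This is an annuity due: 96 payments of €7,500.00 at the beginning of each month.
Periodic rate r = 0.1395/12 per month; n is counted in months.
PV = PMT × [(1 − (1+r)^−n)/r] × (1+r) = 7,500 × [1 − (1+r)^−96] / r × (1+r) = €437,476.92

€437,476.92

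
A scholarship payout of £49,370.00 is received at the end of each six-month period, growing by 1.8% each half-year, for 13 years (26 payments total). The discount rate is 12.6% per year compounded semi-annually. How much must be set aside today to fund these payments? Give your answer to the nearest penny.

Periodic rate r = 0.126/2 per half-year; n is counted in half-years.
Growing ordinary annuity: PV = PMT₁ × [1 − ((1+g)/(1+r))^n] / (r − g) = 49,370 × [1 − ((1+0.018)/(1+r))^26] / (r − 0.018) = £740,801.15.

£740,801.15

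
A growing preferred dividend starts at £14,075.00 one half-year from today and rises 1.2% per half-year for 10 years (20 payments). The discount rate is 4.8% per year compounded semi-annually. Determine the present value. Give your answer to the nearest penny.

£246,346.58

Periodic rate r = 0.048/2 per half-year; n is counted in half-years.
Growing ordinary annuity: PV = PMT₁ × [1 − ((1+g)/(1+r))^n] / (r − g) = 14,075 × [1 − ((1+0.012)/(1+r))^20] / (r − 0.012) = £246,346.58.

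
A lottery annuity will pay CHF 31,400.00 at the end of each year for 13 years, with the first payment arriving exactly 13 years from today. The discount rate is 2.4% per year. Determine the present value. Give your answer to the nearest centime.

CHF 261,145.42

Ordinary annuity of 13 payments, first payment at period 13.
Periodic rate r = 0.024 per year.
The ordinary-annuity PV formula values the stream one period before the first payment (period 12); discount that back 12 periods:
PV₀ = 31,400 × [1 − (1+r)^−13] / r × (1+r)^−12 = CHF 261,145.42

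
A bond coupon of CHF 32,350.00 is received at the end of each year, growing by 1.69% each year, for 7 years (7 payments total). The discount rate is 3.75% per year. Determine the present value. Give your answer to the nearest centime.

CHF 205,685.63

Periodic rate r = 0.0375 per year.
Growing ordinary annuity: PV = PMT₁ × [1 − ((1+g)/(1+r))^n] / (r − g) = 32,350 × [1 − ((1+0.0169)/(1+r))^7] / (r − 0.0169) = CHF 205,685.63.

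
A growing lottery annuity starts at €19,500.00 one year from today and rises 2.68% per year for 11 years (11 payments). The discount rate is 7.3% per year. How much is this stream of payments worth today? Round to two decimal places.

€161,978.04

Periodic rate r = 0.073 per year.
Growing ordinary annuity: PV = PMT₁ × [1 − ((1+g)/(1+r))^n] / (r − g) = 19,500 × [1 − ((1+0.0268)/(1+r))^11] / (r − 0.0268) = €161,978.04.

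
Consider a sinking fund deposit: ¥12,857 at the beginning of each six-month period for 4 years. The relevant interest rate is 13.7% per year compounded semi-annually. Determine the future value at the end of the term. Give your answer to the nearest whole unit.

This is an annuity due: 8 deposits of ¥12,857 at the beginning of each six-month period.
Periodic rate r = 0.137/2 per half-year; n is counted in half-years.
FV = PMT × [((1+r)^n − 1)/r] × (1+r) = 12,857 × [(1+r)^8 − 1] / r × (1+r) = ¥140,187

¥140,187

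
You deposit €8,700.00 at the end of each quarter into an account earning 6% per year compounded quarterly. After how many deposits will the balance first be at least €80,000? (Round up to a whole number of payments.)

9 payments

Periodic rate r = 0.06/4 per quarter; n is counted in quarters.
Ordinary annuity FV: 80,000 = 8,700 × [((1+r)^n − 1)/r].
(1+r)^n = 1 + 80,000 × r / 8,700, so n = ln(1 + 80,000·r/8,700) / ln(1+r) = 8.68.
Round up to a whole number of payments: n = 9.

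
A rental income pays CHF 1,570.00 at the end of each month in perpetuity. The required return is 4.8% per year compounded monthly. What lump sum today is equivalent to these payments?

CHF 392,500.00

Periodic rate r = 0.048/12 per month.
Level perpetuity: PV = PMT / r = 1,570 / (0.048/12) = CHF 392,500.00.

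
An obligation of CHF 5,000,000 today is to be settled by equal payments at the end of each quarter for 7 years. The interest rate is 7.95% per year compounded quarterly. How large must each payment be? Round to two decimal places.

Level ordinary annuity; solve PV = PMT × [(1 − (1+r)^−n)/r] for PMT.
Periodic rate r = 0.0795/4 per quarter; n is counted in quarters.
With n = 28: PMT = 5,000,000 / ([(1 − (1+r)^−n)/r]) = CHF 234,568.05

CHF 234,568.05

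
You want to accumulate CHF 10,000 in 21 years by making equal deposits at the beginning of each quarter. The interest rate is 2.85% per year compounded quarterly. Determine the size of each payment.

Level annuity due; solve FV = PMT × [((1+r)^n − 1)/r] × (1+r) for PMT.
Periodic rate r = 0.0285/4 per quarter; n is counted in quarters.
With n = 84: PMT = 10,000 / ([((1+r)^n − 1)/r] × (1+r)) = CHF 86.75

CHF 86.75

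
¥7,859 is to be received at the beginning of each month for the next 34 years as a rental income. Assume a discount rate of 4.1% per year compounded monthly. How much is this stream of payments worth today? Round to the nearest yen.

This is an annuity due: 408 payments of ¥7,859 at the beginning of each month.
Periodic rate r = 0.041/12 per month; n is counted in months.
PV = PMT × [(1 − (1+r)^−n)/r] × (1+r) = 7,859 × [1 − (1+r)^−408] / r × (1+r) = ¥1,734,108

¥1,734,108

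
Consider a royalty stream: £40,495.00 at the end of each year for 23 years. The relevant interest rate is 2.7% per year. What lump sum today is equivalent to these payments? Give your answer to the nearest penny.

This is an ordinary annuity: 23 payments of £40,495.00 at the end of each year.
Periodic rate r = 0.027 per year.
PV = PMT × [(1 − (1+r)^−n)/r] = 40,495 × [1 − (1+r)^−23] / r = £687,138.81

£687,138.81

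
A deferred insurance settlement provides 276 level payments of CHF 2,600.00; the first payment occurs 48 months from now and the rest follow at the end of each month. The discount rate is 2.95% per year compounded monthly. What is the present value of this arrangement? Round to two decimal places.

Ordinary annuity of 276 payments, first payment at period 48.
Periodic rate r = 0.0295/12 per month; n is counted in months.
The ordinary-annuity PV formula values the stream one period before the first payment (period 47); discount that back 47 periods:
PV₀ = 2,600 × [1 − (1+r)^−276] / r × (1+r)^−47 = CHF 463,827.56

CHF 463,827.56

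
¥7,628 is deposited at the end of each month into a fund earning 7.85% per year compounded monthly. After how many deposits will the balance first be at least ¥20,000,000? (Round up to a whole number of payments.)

445 payments

Periodic rate r = 0.0785/12 per month; n is counted in months.
Ordinary annuity FV: 20,000,000 = 7,628 × [((1+r)^n − 1)/r].
(1+r)^n = 1 + 20,000,000 × r / 7,628, so n = ln(1 + 20,000,000·r/7,628) / ln(1+r) = 444.57.
Round up to a whole number of payments: n = 445.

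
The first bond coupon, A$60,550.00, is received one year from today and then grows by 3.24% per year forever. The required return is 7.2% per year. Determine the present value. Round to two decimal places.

A$1,529,040.40

Periodic rate r = 0.072 per year.
Growing perpetuity (Gordon): PV = PMT₁ / (r − g) = 60,550 / (r − 0.0324) = A$1,529,040.40.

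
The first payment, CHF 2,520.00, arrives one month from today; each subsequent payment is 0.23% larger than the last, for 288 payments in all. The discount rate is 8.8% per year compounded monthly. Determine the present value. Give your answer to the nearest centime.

CHF 382,355.90

Periodic rate r = 0.088/12 per month; n is counted in months.
Growing ordinary annuity: PV = PMT₁ × [1 − ((1+g)/(1+r))^n] / (r − g) = 2,520 × [1 − ((1+0.0023)/(1+r))^288] / (r − 0.0023) = CHF 382,355.90.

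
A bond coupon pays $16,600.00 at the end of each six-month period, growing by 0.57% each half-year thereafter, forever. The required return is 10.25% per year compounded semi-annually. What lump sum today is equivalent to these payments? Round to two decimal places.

Periodic rate r = 0.1025/2 per half-year.
Growing perpetuity (Gordon): PV = PMT₁ / (r − g) = 16,600 / (r − 0.0057) = $364,434.69.

$364,434.69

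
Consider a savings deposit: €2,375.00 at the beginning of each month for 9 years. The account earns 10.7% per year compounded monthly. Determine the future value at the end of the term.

€432,222.03

This is an annuity due: 108 deposits of €2,375.00 at the beginning of each month.
Periodic rate r = 0.107/12 per month; n is counted in months.
FV = PMT × [((1+r)^n − 1)/r] × (1+r) = 2,375 × [(1+r)^108 − 1] / r × (1+r) = €432,222.03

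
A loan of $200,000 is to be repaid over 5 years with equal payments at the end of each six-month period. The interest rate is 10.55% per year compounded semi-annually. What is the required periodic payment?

$26,247.95

Level ordinary annuity; solve PV = PMT × [(1 − (1+r)^−n)/r] for PMT.
Periodic rate r = 0.1055/2 per half-year; n is counted in half-years.
With n = 10: PMT = 200,000 / ([(1 − (1+r)^−n)/r]) = $26,247.95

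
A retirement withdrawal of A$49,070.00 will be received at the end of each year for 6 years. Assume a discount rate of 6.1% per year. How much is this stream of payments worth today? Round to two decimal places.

This is an ordinary annuity: 6 payments of A$49,070.00 at the end of each year.
Periodic rate r = 0.061 per year.
PV = PMT × [(1 − (1+r)^−n)/r] = 49,070 × [1 − (1+r)^−6] / r = A$240,536.84

A$240,536.84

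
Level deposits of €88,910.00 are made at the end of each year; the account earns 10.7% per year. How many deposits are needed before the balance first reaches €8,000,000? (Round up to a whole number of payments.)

24 payments

Periodic rate r = 0.107 per year.
Ordinary annuity FV: 8,000,000 = 88,910 × [((1+r)^n − 1)/r].
(1+r)^n = 1 + 8,000,000 × r / 88,910, so n = ln(1 + 8,000,000·r/88,910) / ln(1+r) = 23.25.
Round up to a whole number of payments: n = 24.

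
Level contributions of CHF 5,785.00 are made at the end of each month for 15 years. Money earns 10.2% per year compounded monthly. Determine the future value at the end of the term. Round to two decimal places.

CHF 2,442,231.36

This is an ordinary annuity: 180 deposits of CHF 5,785.00 at the end of each month.
Periodic rate r = 0.102/12 per month; n is counted in months.
FV = PMT × [((1+r)^n − 1)/r] = 5,785 × [(1+r)^180 − 1] / r = CHF 2,442,231.36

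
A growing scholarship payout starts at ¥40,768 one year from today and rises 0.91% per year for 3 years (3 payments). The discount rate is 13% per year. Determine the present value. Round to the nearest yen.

¥97,067

Periodic rate r = 0.13 per year.
Growing ordinary annuity: PV = PMT₁ × [1 − ((1+g)/(1+r))^n] / (r − g) = 40,768 × [1 − ((1+0.0091)/(1+r))^3] / (r − 0.0091) = ¥97,067.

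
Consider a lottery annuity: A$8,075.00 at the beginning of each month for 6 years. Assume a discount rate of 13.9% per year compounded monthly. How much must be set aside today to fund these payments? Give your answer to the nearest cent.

A$397,452.49

This is an annuity due: 72 payments of A$8,075.00 at the beginning of each month.
Periodic rate r = 0.139/12 per month; n is counted in months.
PV = PMT × [(1 − (1+r)^−n)/r] × (1+r) = 8,075 × [1 − (1+r)^−72] / r × (1+r) = A$397,452.49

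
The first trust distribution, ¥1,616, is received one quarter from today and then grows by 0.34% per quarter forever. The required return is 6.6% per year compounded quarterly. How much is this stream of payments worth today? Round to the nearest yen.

¥123,359

Periodic rate r = 0.066/4 per quarter.
Growing perpetuity (Gordon): PV = PMT₁ / (r − g) = 1,616 / (r − 0.0034) = ¥123,359.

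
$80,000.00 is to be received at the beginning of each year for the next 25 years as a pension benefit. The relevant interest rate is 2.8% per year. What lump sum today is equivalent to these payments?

$1,464,500.78

This is an annuity due: 25 payments of $80,000.00 at the beginning of each year.
Periodic rate r = 0.028 per year.
PV = PMT × [(1 − (1+r)^−n)/r] × (1+r) = 80,000 × [1 − (1+r)^−25] / r × (1+r) = $1,464,500.78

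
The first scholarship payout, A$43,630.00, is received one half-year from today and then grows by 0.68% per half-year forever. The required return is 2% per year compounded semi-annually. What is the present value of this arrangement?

Periodic rate r = 0.02/2 per half-year.
Growing perpetuity (Gordon): PV = PMT₁ / (r − g) = 43,630 / (r − 0.0068) = A$13,634,375.00.

A$13,634,375.00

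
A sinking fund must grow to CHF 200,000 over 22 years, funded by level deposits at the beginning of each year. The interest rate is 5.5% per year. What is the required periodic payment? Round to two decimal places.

Level annuity due; solve FV = PMT × [((1+r)^n − 1)/r] × (1+r) for PMT.
Periodic rate r = 0.055 per year.
With n = 22: PMT = 200,000 / ([((1+r)^n − 1)/r] × (1+r)) = CHF 4,639.10

CHF 4,639.10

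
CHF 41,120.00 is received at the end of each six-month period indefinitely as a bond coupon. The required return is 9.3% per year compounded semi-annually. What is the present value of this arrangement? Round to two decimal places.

Periodic rate r = 0.093/2 per half-year.
Level perpetuity: PV = PMT / r = 41,120 / (0.093/2) = CHF 884,301.08.

CHF 884,301.08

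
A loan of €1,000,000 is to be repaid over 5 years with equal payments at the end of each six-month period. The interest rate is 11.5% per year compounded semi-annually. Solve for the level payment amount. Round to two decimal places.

Level ordinary annuity; solve PV = PMT × [(1 − (1+r)^−n)/r] for PMT.
Periodic rate r = 0.115/2 per half-year; n is counted in half-years.
With n = 10: PMT = 1,000,000 / ([(1 − (1+r)^−n)/r]) = €134,263.27

€134,263.27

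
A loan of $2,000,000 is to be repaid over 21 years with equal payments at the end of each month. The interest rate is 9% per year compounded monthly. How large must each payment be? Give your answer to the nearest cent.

$17,691.62

Level ordinary annuity; solve PV = PMT × [(1 − (1+r)^−n)/r] for PMT.
Periodic rate r = 0.09/12 per month; n is counted in months.
With n = 252: PMT = 2,000,000 / ([(1 − (1+r)^−n)/r]) = $17,691.62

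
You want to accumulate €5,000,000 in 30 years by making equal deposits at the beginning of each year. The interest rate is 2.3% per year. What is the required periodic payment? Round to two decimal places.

€114,920.35

Level annuity due; solve FV = PMT × [((1+r)^n − 1)/r] × (1+r) for PMT.
Periodic rate r = 0.023 per year.
With n = 30: PMT = 5,000,000 / ([((1+r)^n − 1)/r] × (1+r)) = €114,920.35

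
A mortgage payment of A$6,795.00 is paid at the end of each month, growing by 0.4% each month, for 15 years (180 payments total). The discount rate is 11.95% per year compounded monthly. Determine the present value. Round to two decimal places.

Periodic rate r = 0.1195/12 per month; n is counted in months.
Growing ordinary annuity: PV = PMT₁ × [1 − ((1+g)/(1+r))^n] / (r − g) = 6,795 × [1 − ((1+0.004)/(1+r))^180] / (r − 0.004) = A$747,312.64.

A$747,312.64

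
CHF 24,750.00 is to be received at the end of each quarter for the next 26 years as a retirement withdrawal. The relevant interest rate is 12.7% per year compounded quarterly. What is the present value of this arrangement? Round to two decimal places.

CHF 749,322.07

This is an ordinary annuity: 104 payments of CHF 24,750.00 at the end of each quarter.
Periodic rate r = 0.127/4 per quarter; n is counted in quarters.
PV = PMT × [(1 − (1+r)^−n)/r] = 24,750 × [1 − (1+r)^−104] / r = CHF 749,322.07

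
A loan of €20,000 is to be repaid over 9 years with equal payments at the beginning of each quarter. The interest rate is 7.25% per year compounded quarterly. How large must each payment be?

€747.67

Level annuity due; solve PV = PMT × [(1 − (1+r)^−n)/r] × (1+r) for PMT.
Periodic rate r = 0.0725/4 per quarter; n is counted in quarters.
With n = 36: PMT = 20,000 / ([(1 − (1+r)^−n)/r] × (1+r)) = €747.67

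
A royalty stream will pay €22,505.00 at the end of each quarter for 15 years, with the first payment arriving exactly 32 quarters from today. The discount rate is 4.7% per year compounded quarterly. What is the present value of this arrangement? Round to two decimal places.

Ordinary annuity of 60 payments, first payment at period 32.
Periodic rate r = 0.047/4 per quarter; n is counted in quarters.
The ordinary-annuity PV formula values the stream one period before the first payment (period 31); discount that back 31 periods:
PV₀ = 22,505 × [1 − (1+r)^−60] / r × (1+r)^−31 = €671,859.56

€671,859.56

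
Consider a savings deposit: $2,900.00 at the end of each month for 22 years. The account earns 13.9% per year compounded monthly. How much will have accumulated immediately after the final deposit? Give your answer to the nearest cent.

$4,985,694.11

This is an ordinary annuity: 264 deposits of $2,900.00 at the end of each month.
Periodic rate r = 0.139/12 per month; n is counted in months.
FV = PMT × [((1+r)^n − 1)/r] = 2,900 × [(1+r)^264 − 1] / r = $4,985,694.11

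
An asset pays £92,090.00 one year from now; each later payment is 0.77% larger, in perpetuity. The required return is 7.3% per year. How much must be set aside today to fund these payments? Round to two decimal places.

Periodic rate r = 0.073 per year.
Growing perpetuity (Gordon): PV = PMT₁ / (r − g) = 92,090 / (r − 0.0077) = £1,410,260.34.

£1,410,260.34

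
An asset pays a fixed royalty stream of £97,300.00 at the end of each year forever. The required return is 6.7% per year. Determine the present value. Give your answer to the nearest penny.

£1,452,238.81

Periodic rate r = 0.067 per year.
Level perpetuity: PV = PMT / r = 97,300 / (0.067) = £1,452,238.81.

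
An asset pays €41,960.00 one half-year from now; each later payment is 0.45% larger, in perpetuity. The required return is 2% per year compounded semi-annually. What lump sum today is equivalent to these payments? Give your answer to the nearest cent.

€7,629,090.91

Periodic rate r = 0.02/2 per half-year.
Growing perpetuity (Gordon): PV = PMT₁ / (r − g) = 41,960 / (r − 0.0045) = €7,629,090.91.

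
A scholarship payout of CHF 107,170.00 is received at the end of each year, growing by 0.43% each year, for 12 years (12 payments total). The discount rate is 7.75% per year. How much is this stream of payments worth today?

CHF 834,686.09

Periodic rate r = 0.0775 per year.
Growing ordinary annuity: PV = PMT₁ × [1 − ((1+g)/(1+r))^n] / (r − g) = 107,170 × [1 − ((1+0.0043)/(1+r))^12] / (r − 0.0043) = CHF 834,686.09.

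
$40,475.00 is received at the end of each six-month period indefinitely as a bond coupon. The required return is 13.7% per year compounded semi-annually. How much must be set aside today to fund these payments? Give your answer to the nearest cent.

$590,875.91

Periodic rate r = 0.137/2 per half-year.
Level perpetuity: PV = PMT / r = 40,475 / (0.137/2) = $590,875.91.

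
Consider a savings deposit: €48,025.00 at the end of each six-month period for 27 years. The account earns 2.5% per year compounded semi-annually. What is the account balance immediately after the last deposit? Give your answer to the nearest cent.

This is an ordinary annuity: 54 deposits of €48,025.00 at the end of each six-month period.
Periodic rate r = 0.025/2 per half-year; n is counted in half-years.
FV = PMT × [((1+r)^n − 1)/r] = 48,025 × [(1+r)^54 − 1] / r = €3,672,309.56

€3,672,309.56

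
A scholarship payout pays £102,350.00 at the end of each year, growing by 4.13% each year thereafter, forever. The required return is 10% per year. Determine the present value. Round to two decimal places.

£1,743,611.58

Periodic rate r = 0.1 per year.
Growing perpetuity (Gordon): PV = PMT₁ / (r − g) = 102,350 / (r − 0.0413) = £1,743,611.58.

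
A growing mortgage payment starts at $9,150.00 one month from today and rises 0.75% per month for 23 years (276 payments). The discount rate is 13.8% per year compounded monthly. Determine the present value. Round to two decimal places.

Periodic rate r = 0.138/12 per month; n is counted in months.
Growing ordinary annuity: PV = PMT₁ × [1 − ((1+g)/(1+r))^n] / (r − g) = 9,150 × [1 − ((1+0.0075)/(1+r))^276] / (r − 0.0075) = $1,521,177.83.

$1,521,177.83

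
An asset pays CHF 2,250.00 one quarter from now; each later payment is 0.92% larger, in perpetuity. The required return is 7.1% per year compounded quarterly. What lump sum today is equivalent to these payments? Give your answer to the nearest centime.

Periodic rate r = 0.071/4 per quarter.
Growing perpetuity (Gordon): PV = PMT₁ / (r − g) = 2,250 / (r − 0.0092) = CHF 263,157.89.

CHF 263,157.89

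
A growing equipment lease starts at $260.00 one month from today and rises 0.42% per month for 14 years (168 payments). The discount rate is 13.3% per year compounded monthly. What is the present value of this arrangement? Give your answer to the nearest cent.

Periodic rate r = 0.133/12 per month; n is counted in months.
Growing ordinary annuity: PV = PMT₁ × [1 − ((1+g)/(1+r))^n] / (r − g) = 260 × [1 − ((1+0.0042)/(1+r))^168] / (r − 0.0042) = $25,783.94.

$25,783.94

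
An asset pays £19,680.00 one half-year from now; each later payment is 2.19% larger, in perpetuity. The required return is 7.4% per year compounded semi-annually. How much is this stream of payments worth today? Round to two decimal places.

£1,303,311.26

Periodic rate r = 0.074/2 per half-year.
Growing perpetuity (Gordon): PV = PMT₁ / (r − g) = 19,680 / (r − 0.0219) = £1,303,311.26.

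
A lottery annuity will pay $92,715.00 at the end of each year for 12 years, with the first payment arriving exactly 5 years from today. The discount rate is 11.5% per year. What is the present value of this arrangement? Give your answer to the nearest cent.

$380,346.74

Ordinary annuity of 12 payments, first payment at period 5.
Periodic rate r = 0.115 per year.
The ordinary-annuity PV formula values the stream one period before the first payment (period 4); discount that back 4 periods:
PV₀ = 92,715 × [1 − (1+r)^−12] / r × (1+r)^−4 = $380,346.74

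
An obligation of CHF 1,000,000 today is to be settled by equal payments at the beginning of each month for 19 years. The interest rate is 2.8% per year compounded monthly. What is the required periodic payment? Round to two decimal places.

CHF 5,647.41

Level annuity due; solve PV = PMT × [(1 − (1+r)^−n)/r] × (1+r) for PMT.
Periodic rate r = 0.028/12 per month; n is counted in months.
With n = 228: PMT = 1,000,000 / ([(1 − (1+r)^−n)/r] × (1+r)) = CHF 5,647.41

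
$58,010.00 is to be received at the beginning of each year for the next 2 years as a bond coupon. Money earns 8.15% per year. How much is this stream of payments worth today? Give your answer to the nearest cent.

This is an annuity due: 2 payments of $58,010.00 at the beginning of each year.
Periodic rate r = 0.0815 per year.
PV = PMT × [(1 − (1+r)^−n)/r] × (1+r) = 58,010 × [1 − (1+r)^−2] / r × (1+r) = $111,648.47

$111,648.47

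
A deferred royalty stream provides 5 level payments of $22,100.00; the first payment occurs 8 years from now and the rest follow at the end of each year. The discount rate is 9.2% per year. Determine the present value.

$46,184.29

Ordinary annuity of 5 payments, first payment at period 8.
Periodic rate r = 0.092 per year.
The ordinary-annuity PV formula values the stream one period before the first payment (period 7); discount that back 7 periods:
PV₀ = 22,100 × [1 − (1+r)^−5] / r × (1+r)^−7 = $46,184.29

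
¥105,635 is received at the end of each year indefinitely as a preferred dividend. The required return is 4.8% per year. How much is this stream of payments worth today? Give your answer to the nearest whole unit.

Periodic rate r = 0.048 per year.
Level perpetuity: PV = PMT / r = 105,635 / (0.048) = ¥2,200,729.

¥2,200,729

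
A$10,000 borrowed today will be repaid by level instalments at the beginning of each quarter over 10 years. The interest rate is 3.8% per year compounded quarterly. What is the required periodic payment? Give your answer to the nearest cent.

A$298.83

Level annuity due; solve PV = PMT × [(1 − (1+r)^−n)/r] × (1+r) for PMT.
Periodic rate r = 0.038/4 per quarter; n is counted in quarters.
With n = 40: PMT = 10,000 / ([(1 − (1+r)^−n)/r] × (1+r)) = A$298.83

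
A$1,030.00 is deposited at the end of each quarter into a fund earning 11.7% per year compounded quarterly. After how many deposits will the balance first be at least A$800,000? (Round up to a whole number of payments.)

Periodic rate r = 0.117/4 per quarter; n is counted in quarters.
Ordinary annuity FV: 800,000 = 1,030 × [((1+r)^n − 1)/r].
(1+r)^n = 1 + 800,000 × r / 1,030, so n = ln(1 + 800,000·r/1,030) / ln(1+r) = 109.82.
Round up to a whole number of payments: n = 110.

110 payments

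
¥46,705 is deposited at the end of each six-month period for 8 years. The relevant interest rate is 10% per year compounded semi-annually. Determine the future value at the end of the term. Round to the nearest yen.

This is an ordinary annuity: 16 deposits of ¥46,705 at the end of each six-month period.
Periodic rate r = 0.1/2 per half-year; n is counted in half-years.
FV = PMT × [((1+r)^n − 1)/r] = 46,705 × [(1+r)^16 − 1] / r = ¥1,104,923

¥1,104,923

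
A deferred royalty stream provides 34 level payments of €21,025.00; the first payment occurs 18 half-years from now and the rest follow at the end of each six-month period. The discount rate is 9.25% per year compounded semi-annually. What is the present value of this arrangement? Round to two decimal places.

Ordinary annuity of 34 payments, first payment at period 18.
Periodic rate r = 0.0925/2 per half-year; n is counted in half-years.
The ordinary-annuity PV formula values the stream one period before the first payment (period 17); discount that back 17 periods:
PV₀ = 21,025 × [1 − (1+r)^−34] / r × (1+r)^−17 = €165,463.84

€165,463.84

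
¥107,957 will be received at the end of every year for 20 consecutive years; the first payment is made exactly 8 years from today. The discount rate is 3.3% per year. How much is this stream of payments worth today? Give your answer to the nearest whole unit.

¥1,244,828

Ordinary annuity of 20 payments, first payment at period 8.
Periodic rate r = 0.033 per year.
The ordinary-annuity PV formula values the stream one period before the first payment (period 7); discount that back 7 periods:
PV₀ = 107,957 × [1 − (1+r)^−20] / r × (1+r)^−7 = ¥1,244,828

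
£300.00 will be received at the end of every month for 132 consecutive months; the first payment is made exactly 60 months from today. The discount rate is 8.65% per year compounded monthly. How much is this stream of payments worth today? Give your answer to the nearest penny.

£16,686.54

Ordinary annuity of 132 payments, first payment at period 60.
Periodic rate r = 0.0865/12 per month; n is counted in months.
The ordinary-annuity PV formula values the stream one period before the first payment (period 59); discount that back 59 periods:
PV₀ = 300 × [1 − (1+r)^−132] / r × (1+r)^−59 = £16,686.54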